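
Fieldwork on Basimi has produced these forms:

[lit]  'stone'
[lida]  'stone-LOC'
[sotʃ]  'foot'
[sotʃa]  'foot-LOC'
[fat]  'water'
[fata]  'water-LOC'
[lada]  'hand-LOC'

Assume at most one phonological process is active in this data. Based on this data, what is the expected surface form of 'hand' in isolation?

[lat]

In [lit] and [lida] the final segment of 'stone' alternates: [t] ~ [d].
The stem 'water' ([fat], [fata]) shows [t] unchanged in both environments, so [t] cannot be basic with [d] derived before the LOC suffix.
Therefore /d/ is basic and [t] is derived by word-final obstruent devoicing (voiced obstruents become voiceless word-finally).
The one attested form of 'hand', [lada], shows underlying /lad/. Applying the same rule word-finally gives [lat].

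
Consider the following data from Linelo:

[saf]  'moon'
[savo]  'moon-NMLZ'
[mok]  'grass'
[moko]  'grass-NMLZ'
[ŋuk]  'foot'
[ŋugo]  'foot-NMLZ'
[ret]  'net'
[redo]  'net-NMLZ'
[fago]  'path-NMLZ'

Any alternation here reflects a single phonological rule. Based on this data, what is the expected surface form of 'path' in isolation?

The stem for 'foot' ends in [k] in [ŋuk] but [g] in [ŋugo].
But 'grass' keeps [k] in both environments ([mok], [moko]), so there is no rule changing /k/ to [g] before the NMLZ suffix.
Therefore /g/ is basic and [k] is derived by word-final obstruent devoicing (voiced obstruents become voiceless word-finally).
From [fago] the stem 'path' is /fag/; word-finally this yields [fak].

[fak]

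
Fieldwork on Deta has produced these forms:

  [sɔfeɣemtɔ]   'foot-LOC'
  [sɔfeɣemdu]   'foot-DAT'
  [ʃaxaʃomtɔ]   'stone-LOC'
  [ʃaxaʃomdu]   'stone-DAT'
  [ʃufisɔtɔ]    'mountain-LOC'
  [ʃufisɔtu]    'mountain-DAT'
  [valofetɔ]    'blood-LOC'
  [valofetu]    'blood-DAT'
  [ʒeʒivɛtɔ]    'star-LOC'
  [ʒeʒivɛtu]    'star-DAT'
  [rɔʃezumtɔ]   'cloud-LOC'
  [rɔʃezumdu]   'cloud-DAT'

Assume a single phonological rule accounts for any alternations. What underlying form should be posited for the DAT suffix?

The DAT morpheme has two allomorphs, [-du] and [-tu].
By contrast the LOC suffix keeps its initial [t] throughout — that segment must be underlying.
So the underlying form is /-du/, and voiced stops become voiceless after a vowel.

/-du/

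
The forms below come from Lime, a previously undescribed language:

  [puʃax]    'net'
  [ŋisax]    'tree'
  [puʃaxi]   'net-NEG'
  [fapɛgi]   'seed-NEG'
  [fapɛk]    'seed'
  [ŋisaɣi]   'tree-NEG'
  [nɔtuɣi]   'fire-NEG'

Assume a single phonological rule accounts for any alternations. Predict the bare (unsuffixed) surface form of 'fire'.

[nɔtux]

In [ŋisaɣi] and [ŋisax] the final segment of 'tree' alternates: [ɣ] ~ [x].
If /x/ were underlying and a rule turned it into [ɣ] before the NEG suffix, 'net' would also alternate; but it has [x] in both [puʃaxi] and [puʃax].
The alternation reflects word-final obstruent devoicing: voiced obstruents become voiceless word-finally. /ɣ/ is underlying.
From [nɔtuɣi] the stem 'fire' is /nɔtuɣ/; word-finally this yields [nɔtux].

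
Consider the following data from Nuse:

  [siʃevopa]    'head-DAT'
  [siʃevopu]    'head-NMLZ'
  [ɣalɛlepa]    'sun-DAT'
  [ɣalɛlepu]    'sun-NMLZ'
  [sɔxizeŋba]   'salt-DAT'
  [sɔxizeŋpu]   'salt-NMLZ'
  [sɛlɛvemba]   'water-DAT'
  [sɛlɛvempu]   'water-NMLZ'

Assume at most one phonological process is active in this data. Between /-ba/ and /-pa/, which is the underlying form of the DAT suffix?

/-ba/

The DAT suffix surfaces as [-ba] and [-pa], depending on the final segment of the stem.
By contrast the NMLZ suffix keeps its initial [p] throughout — that segment must be underlying.
So the underlying form is /-ba/, and voiced stops become voiceless after a vowel.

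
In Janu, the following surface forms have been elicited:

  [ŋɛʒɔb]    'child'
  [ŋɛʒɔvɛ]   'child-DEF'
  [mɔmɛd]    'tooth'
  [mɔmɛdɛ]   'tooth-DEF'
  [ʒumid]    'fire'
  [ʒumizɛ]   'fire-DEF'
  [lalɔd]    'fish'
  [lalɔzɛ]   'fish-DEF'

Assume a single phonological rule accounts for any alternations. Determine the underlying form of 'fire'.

The stem for 'fire' ends in [d] in [ʒumid] but [z] in [ʒumizɛ].
If /d/ were underlying and a rule turned it into [z] before the DEF suffix, 'tooth' would also alternate; but it has [d] in both [mɔmɛd] and [mɔmɛdɛ].
So /z/ is underlying, and a rule of word-final hardening — voiced fricatives become stops word-finally — gives [d].
Hence 'fire' is /ʒumiz/ underlyingly.

/ʒumiz/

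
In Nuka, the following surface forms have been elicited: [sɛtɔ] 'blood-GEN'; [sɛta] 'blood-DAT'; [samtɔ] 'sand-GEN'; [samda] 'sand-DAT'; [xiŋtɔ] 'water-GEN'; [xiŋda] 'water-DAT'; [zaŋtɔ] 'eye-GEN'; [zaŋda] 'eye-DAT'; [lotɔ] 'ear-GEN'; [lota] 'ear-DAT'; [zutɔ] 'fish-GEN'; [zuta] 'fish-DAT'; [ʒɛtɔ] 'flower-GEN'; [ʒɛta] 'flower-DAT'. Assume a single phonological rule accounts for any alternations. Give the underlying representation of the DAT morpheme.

/-da/

The DAT morpheme has two allomorphs, [-da] and [-ta].
By contrast the GEN suffix keeps its initial [t] throughout — that segment must be underlying.
The DAT suffix is therefore /-da/ underlyingly, with post-vocalic devoicing: voiced stops become voiceless after a vowel.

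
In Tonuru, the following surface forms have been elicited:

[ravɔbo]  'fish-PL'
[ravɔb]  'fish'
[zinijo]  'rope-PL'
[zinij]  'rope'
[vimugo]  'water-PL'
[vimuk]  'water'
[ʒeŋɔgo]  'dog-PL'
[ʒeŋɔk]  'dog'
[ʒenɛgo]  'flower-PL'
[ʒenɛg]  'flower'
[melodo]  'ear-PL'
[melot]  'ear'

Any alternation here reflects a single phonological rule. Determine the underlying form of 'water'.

/vimuk/

In [vimugo] and [vimuk] the final segment of 'water' alternates: [g] ~ [k].
The stem 'flower' ([ʒenɛgo], [ʒenɛg]) shows [g] unchanged in both environments, so [g] cannot be basic with [k] derived in isolation.
So /k/ is underlying, and a rule of intervocalic voicing — voiceless stops become voiced between vowels — gives [g].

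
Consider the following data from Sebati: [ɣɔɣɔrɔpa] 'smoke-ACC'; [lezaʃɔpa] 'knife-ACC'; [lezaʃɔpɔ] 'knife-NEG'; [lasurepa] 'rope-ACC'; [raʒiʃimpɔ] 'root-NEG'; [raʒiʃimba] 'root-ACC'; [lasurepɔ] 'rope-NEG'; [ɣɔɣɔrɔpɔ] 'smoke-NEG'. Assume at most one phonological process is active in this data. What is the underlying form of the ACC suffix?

/-ba/

The ACC suffix surfaces as [-ba] and [-pa], depending on the final segment of the stem.
The NEG suffix, which begins with [p], is invariant after every stem; so [p] is not altered by any rule here.
The ACC suffix is therefore /-ba/ underlyingly, with post-vocalic devoicing: voiced stops become voiceless after a vowel.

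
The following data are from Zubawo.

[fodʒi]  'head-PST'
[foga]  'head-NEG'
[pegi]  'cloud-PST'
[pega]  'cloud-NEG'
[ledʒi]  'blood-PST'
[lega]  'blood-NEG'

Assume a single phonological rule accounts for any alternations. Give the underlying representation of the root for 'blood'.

/ledʒ/

The root 'blood' surfaces as [ledʒi] and [lega], with a stem-final [dʒ] ~ [g] alternation.
But 'cloud' keeps [g] in both environments ([pegi], [pega]), so there is no rule changing /g/ to [dʒ] before the PST suffix.
Therefore /dʒ/ is basic and [g] is derived by depalatalization (palato-alveolar /dʒ/ becomes [g] when no front vowel follows).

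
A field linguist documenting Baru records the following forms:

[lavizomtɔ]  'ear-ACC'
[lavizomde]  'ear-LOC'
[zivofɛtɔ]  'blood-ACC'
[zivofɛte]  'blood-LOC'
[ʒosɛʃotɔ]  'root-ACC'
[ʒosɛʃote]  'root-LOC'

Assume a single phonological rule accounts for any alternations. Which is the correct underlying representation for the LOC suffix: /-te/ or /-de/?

/-de/

The LOC suffix surfaces as [-de] and [-te], depending on the final segment of the stem.
The ACC suffix, which begins with [t], is invariant after every stem; so [t] is not altered by any rule here.
So the underlying form is /-de/, and voiced stops become voiceless after a vowel.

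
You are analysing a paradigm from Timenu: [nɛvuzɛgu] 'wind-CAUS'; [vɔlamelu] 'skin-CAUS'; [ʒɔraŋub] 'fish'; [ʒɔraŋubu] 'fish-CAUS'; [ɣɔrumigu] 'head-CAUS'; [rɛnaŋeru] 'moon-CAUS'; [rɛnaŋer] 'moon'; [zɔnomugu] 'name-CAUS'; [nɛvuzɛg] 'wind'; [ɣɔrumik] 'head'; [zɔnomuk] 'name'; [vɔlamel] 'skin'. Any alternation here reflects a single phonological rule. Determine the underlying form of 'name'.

/zɔnomuk/

The root 'name' surfaces as [zɔnomuk] and [zɔnomugu], with a stem-final [k] ~ [g] alternation.
Compare 'wind', with invariant [g] in [nɛvuzɛg] and [nɛvuzɛgu]: an analysis with underlying /g/ and a rule producing [k] in isolation would wrongly predict alternation here too.
The alternation reflects intervocalic voicing: voiceless stops become voiced between vowels. /k/ is underlying.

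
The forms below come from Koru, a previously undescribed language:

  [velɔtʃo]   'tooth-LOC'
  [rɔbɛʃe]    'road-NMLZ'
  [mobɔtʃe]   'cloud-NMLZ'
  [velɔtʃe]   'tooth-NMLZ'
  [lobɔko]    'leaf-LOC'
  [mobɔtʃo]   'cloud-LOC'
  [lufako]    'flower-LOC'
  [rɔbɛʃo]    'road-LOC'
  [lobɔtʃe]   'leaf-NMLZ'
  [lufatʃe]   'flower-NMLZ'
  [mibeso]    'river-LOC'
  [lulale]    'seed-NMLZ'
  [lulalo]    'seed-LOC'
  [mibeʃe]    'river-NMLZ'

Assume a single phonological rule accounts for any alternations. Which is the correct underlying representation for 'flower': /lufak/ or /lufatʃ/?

The root 'flower' surfaces as [lufatʃe] and [lufako], with a stem-final [tʃ] ~ [k] alternation.
If /tʃ/ were underlying and a rule turned it into [k] before the LOC suffix, 'tooth' would also alternate; but it has [tʃ] in both [velɔtʃe] and [velɔtʃo].
So /k/ is underlying, and a rule of palatalization before a front vowel — /k/ and /s/ become palato-alveolar [tʃ] and [ʃ] before a front vowel — gives [tʃ].

/lufak/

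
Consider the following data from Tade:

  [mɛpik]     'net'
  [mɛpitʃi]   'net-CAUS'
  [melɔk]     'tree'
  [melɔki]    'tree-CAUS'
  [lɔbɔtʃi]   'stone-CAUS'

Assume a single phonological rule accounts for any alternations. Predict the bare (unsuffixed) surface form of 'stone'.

The stem for 'net' ends in [k] in [mɛpik] but [tʃ] in [mɛpitʃi].
But 'tree' keeps [k] in both environments ([melɔk], [melɔki]), so there is no rule changing /k/ to [tʃ] before the CAUS suffix.
So /tʃ/ is underlying, and a rule of depalatalization — palato-alveolar /tʃ/ becomes [k] when no front vowel follows — gives [k].
From [lɔbɔtʃi] the stem 'stone' is /lɔbɔtʃ/; when no front vowel follows this yields [lɔbɔk].

[lɔbɔk]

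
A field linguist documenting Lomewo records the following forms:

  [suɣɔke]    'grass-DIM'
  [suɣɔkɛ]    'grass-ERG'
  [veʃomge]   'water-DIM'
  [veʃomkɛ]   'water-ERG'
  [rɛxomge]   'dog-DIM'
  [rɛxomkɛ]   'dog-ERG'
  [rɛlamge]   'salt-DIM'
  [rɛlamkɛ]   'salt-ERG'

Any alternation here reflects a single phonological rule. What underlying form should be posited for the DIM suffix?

The DIM morpheme has two allomorphs, [-ge] and [-ke].
The ERG suffix, which begins with [k], is invariant after every stem; so [k] is not altered by any rule here.
So the underlying form is /-ge/, and voiced stops become voiceless after a vowel.

/-ge/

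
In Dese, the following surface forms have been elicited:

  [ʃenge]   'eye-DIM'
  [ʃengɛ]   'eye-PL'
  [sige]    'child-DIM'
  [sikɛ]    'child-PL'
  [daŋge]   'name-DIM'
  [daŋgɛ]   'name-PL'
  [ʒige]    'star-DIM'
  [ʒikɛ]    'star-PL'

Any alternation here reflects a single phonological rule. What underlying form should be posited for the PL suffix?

/-kɛ/

The PL morpheme has two allomorphs, [-gɛ] and [-kɛ].
The DIM suffix, which begins with [g], is invariant after every stem; so [g] is not altered by any rule here.
So the underlying form is /-kɛ/, and voiceless stops become voiced after a nasal.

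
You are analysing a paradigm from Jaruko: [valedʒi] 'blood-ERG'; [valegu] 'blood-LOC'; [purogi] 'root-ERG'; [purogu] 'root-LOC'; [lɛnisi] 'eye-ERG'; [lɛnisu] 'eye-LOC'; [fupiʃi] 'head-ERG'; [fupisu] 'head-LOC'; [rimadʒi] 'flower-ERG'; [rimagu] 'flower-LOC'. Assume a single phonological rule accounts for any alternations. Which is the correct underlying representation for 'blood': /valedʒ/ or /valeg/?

/valedʒ/

The stem for 'blood' ends in [dʒ] in [valedʒi] but [g] in [valegu].
But 'root' keeps [g] in both environments ([purogi], [purogu]), so there is no rule changing /g/ to [dʒ] before the ERG suffix.
The underlying segment must be /dʒ/; palato-alveolar /dʒ/ and /ʃ/ become [g] and [s] when no front vowel follows, yielding [g] there.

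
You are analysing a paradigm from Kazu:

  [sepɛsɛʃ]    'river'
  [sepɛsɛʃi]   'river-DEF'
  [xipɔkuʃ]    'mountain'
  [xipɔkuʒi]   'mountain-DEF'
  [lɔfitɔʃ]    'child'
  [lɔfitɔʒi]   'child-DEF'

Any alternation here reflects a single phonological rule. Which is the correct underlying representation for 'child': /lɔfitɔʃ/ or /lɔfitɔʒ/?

/lɔfitɔʒ/

The root 'child' surfaces as [lɔfitɔʃ] and [lɔfitɔʒi], with a stem-final [ʃ] ~ [ʒ] alternation.
Compare 'river', with invariant [ʃ] in [sepɛsɛʃ] and [sepɛsɛʃi]: an analysis with underlying /ʃ/ and a rule producing [ʒ] before the DEF suffix would wrongly predict alternation here too.
Therefore /ʒ/ is basic and [ʃ] is derived by word-final obstruent devoicing (voiced obstruents become voiceless word-finally).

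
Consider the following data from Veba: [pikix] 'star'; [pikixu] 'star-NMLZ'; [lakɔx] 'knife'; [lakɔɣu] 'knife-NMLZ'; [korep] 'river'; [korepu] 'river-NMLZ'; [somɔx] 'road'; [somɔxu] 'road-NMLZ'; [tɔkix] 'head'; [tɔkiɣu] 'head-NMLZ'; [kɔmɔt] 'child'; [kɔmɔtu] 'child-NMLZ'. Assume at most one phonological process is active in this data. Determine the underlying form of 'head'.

/tɔkiɣ/

In [tɔkix] and [tɔkiɣu] the final segment of 'head' alternates: [x] ~ [ɣ].
If /x/ were underlying and a rule turned it into [ɣ] before the NMLZ suffix, 'star' would also alternate; but it has [x] in both [pikix] and [pikixu].
Therefore /ɣ/ is basic and [x] is derived by word-final obstruent devoicing (voiced obstruents become voiceless word-finally).
So 'head' = /tɔkiɣ/.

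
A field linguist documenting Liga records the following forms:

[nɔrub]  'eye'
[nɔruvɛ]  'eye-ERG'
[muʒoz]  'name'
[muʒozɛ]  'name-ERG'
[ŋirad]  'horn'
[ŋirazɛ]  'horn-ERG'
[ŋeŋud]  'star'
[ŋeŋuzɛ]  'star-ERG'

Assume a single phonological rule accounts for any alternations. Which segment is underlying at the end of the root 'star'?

'star' shows [d] ~ [z] at the end of the stem ([ŋeŋud] vs [ŋeŋuzɛ]).
If /z/ were underlying and a rule turned it into [d] in isolation, 'name' would also alternate; but it has [z] in both [muʒoz] and [muʒozɛ].
The underlying segment must be /d/; voiced stops become fricatives between vowels, yielding [z] there.

/d/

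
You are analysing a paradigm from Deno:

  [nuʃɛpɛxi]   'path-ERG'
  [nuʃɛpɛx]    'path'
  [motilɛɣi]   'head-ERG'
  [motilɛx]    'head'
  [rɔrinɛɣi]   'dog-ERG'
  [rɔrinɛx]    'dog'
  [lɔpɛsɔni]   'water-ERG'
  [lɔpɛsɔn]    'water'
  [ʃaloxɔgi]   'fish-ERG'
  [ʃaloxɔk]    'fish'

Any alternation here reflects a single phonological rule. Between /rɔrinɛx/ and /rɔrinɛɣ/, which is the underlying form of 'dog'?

In [rɔrinɛɣi] and [rɔrinɛx] the final segment of 'dog' alternates: [ɣ] ~ [x].
But 'path' keeps [x] in both environments ([nuʃɛpɛxi], [nuʃɛpɛx]), so there is no rule changing /x/ to [ɣ] before the ERG suffix.
The alternation reflects word-final obstruent devoicing: voiced obstruents become voiceless word-finally. /ɣ/ is underlying.

/rɔrinɛɣ/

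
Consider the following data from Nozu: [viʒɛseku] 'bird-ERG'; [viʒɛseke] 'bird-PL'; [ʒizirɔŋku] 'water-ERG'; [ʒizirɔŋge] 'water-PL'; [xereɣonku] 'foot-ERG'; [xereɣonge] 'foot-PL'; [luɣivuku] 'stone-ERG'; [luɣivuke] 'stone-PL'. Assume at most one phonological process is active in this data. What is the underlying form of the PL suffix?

The PL suffix surfaces as [-ge] and [-ke], depending on the final segment of the stem.
The ERG suffix, which begins with [k], is invariant after every stem; so [k] is not altered by any rule here.
So the underlying form is /-ge/, and voiced stops become voiceless after a vowel.

/-ge/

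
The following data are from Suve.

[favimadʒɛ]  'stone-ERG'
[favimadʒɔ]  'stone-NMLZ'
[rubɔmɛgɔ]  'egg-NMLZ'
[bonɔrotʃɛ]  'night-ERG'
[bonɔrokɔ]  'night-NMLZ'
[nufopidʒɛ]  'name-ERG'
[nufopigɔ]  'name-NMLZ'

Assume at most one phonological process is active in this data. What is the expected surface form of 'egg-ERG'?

The stem for 'name' ends in [dʒ] in [nufopidʒɛ] but [g] in [nufopigɔ].
The stem 'stone' ([favimadʒɛ], [favimadʒɔ]) shows [dʒ] unchanged in both environments, so [dʒ] cannot be basic with [g] derived before the NMLZ suffix.
The underlying segment must be /g/; /k/ and /g/ become palato-alveolar [tʃ] and [dʒ] before a front vowel, yielding [dʒ] there.
From [rubɔmɛgɔ] the stem 'egg' is /rubɔmɛg/; before a front vowel this yields [rubɔmɛdʒɛ].

[rubɔmɛdʒɛ]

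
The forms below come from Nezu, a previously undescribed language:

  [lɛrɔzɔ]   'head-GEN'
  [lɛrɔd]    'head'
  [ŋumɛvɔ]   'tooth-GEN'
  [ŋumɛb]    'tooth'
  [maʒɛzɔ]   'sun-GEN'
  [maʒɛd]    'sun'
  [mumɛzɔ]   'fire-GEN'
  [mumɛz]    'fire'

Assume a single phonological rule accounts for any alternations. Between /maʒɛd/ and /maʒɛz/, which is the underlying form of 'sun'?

/maʒɛd/

'sun' shows [z] ~ [d] at the end of the stem ([maʒɛzɔ] vs [maʒɛd]).
The stem 'fire' ([mumɛzɔ], [mumɛz]) shows [z] unchanged in both environments, so [z] cannot be basic with [d] derived in isolation.
The alternation reflects intervocalic spirantization: voiced stops become fricatives between vowels. /d/ is underlying.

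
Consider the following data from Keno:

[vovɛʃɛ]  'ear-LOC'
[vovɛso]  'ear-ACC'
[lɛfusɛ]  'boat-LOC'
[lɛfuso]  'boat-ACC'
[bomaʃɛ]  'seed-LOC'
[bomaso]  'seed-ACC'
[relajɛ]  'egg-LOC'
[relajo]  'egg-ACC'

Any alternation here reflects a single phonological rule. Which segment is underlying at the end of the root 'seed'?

The stem for 'seed' ends in [ʃ] in [bomaʃɛ] but [s] in [bomaso].
Compare 'boat', with invariant [s] in [lɛfusɛ] and [lɛfuso]: an analysis with underlying /s/ and a rule producing [ʃ] before the LOC suffix would wrongly predict alternation here too.
Therefore /ʃ/ is basic and [s] is derived by depalatalization (palato-alveolar /ʃ/ becomes [s] when no front vowel follows).

/ʃ/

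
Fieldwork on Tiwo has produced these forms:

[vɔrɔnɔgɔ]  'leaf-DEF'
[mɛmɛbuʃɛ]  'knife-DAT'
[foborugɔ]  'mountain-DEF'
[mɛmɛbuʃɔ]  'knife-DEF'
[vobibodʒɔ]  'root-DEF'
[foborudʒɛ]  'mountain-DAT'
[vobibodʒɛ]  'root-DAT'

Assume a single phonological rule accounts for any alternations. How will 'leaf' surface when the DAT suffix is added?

In [foborugɔ] and [foborudʒɛ] the final segment of 'mountain' alternates: [g] ~ [dʒ].
The stem 'root' ([vobibodʒɔ], [vobibodʒɛ]) shows [dʒ] unchanged in both environments, so [dʒ] cannot be basic with [g] derived before the DEF suffix.
So /g/ is underlying, and a rule of palatalization before a front vowel — /g/ becomes palato-alveolar [dʒ] before a front vowel — gives [dʒ].
From [vɔrɔnɔgɔ] the stem 'leaf' is /vɔrɔnɔg/; before a front vowel this yields [vɔrɔnɔdʒɛ].

[vɔrɔnɔdʒɛ]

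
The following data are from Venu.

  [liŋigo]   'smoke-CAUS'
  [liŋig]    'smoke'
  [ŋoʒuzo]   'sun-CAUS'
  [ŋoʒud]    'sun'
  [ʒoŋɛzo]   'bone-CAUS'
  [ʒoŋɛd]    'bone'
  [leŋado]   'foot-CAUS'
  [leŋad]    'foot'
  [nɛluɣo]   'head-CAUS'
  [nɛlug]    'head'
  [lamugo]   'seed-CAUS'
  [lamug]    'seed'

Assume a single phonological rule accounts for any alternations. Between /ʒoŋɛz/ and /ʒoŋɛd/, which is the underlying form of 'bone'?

/ʒoŋɛz/

In [ʒoŋɛzo] and [ʒoŋɛd] the final segment of 'bone' alternates: [z] ~ [d].
If /d/ were underlying and a rule turned it into [z] before the CAUS suffix, 'foot' would also alternate; but it has [d] in both [leŋado] and [leŋad].
The underlying segment must be /z/; voiced fricatives become stops word-finally, yielding [d] there.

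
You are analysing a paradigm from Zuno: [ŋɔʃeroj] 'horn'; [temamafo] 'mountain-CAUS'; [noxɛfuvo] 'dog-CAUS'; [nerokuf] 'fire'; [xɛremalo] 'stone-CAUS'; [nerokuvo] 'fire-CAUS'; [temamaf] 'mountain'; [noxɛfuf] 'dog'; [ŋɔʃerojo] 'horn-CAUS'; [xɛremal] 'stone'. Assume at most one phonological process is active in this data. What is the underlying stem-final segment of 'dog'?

The stem for 'dog' ends in [f] in [noxɛfuf] but [v] in [noxɛfuvo].
Compare 'mountain', with invariant [f] in [temamaf] and [temamafo]: an analysis with underlying /f/ and a rule producing [v] before the CAUS suffix would wrongly predict alternation here too.
The alternation reflects word-final obstruent devoicing: voiced obstruents become voiceless word-finally. /v/ is underlying.

/v/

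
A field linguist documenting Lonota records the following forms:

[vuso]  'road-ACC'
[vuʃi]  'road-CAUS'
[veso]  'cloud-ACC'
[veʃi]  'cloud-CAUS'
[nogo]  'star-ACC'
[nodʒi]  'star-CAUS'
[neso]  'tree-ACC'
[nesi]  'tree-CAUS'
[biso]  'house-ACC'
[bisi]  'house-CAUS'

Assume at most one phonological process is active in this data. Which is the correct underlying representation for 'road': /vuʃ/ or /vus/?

/vuʃ/

'road' shows [s] ~ [ʃ] at the end of the stem ([vuso] vs [vuʃi]).
The stem 'tree' ([neso], [nesi]) shows [s] unchanged in both environments, so [s] cannot be basic with [ʃ] derived before the CAUS suffix.
The alternation reflects depalatalization: palato-alveolar /dʒ/ and /ʃ/ become [g] and [s] when no front vowel follows. /ʃ/ is underlying.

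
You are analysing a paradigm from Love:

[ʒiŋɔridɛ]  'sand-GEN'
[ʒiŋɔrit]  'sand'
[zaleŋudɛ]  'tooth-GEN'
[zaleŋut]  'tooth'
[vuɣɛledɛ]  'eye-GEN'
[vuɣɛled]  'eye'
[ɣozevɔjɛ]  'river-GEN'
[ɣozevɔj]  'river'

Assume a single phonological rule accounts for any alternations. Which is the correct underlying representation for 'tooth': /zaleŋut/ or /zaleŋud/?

/zaleŋut/

The stem for 'tooth' ends in [d] in [zaleŋudɛ] but [t] in [zaleŋut].
Compare 'eye', with invariant [d] in [vuɣɛledɛ] and [vuɣɛled]: an analysis with underlying /d/ and a rule producing [t] in isolation would wrongly predict alternation here too.
The alternation reflects intervocalic voicing: voiceless stops become voiced between vowels. /t/ is underlying.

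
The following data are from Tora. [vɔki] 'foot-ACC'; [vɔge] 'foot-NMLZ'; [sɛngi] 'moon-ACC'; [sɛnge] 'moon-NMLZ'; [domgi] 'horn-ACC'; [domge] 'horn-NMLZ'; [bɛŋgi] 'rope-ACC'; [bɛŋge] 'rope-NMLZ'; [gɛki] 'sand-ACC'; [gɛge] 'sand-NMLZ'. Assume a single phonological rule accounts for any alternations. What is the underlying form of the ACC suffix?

/-ki/

The ACC morpheme has two allomorphs, [-gi] and [-ki].
The NMLZ suffix, which begins with [g], is invariant after every stem; so [g] is not altered by any rule here.
So the underlying form is /-ki/, and voiceless stops become voiced after a nasal.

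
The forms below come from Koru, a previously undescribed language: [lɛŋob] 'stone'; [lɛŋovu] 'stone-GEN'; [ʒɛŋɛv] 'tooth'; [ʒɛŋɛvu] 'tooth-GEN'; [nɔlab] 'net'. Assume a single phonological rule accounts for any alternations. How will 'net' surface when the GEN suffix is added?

In [lɛŋob] and [lɛŋovu] the final segment of 'stone' alternates: [b] ~ [v].
The stem 'tooth' ([ʒɛŋɛv], [ʒɛŋɛvu]) shows [v] unchanged in both environments, so [v] cannot be basic with [b] derived in isolation.
The alternation reflects intervocalic spirantization: voiced stops become fricatives between vowels. /b/ is underlying.
From [nɔlab] the stem 'net' is /nɔlab/; between vowels this yields [nɔlavu].

[nɔlavu]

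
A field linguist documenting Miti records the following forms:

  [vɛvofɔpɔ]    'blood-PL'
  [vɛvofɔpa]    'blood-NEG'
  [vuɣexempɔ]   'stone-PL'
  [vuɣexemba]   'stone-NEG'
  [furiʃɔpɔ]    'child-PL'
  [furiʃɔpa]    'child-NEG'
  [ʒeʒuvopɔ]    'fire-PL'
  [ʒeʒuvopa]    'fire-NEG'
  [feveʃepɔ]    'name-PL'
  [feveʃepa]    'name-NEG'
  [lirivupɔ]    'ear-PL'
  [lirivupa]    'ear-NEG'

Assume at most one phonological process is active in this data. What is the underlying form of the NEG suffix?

The NEG suffix surfaces as [-ba] and [-pa], depending on the final segment of the stem.
The PL suffix, which begins with [p], is invariant after every stem; so [p] is not altered by any rule here.
The NEG suffix is therefore /-ba/ underlyingly, with post-vocalic devoicing: voiced stops become voiceless after a vowel.

/-ba/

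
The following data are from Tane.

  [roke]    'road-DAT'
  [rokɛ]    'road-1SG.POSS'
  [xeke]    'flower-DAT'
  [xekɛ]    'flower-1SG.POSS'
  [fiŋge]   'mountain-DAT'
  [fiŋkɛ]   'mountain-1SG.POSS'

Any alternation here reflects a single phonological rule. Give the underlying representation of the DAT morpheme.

/-ge/

The DAT suffix surfaces as [-ge] and [-ke], depending on the final segment of the stem.
By contrast the 1SG.POSS suffix keeps its initial [k] throughout — that segment must be underlying.
So the underlying form is /-ge/, and voiced stops become voiceless after a vowel.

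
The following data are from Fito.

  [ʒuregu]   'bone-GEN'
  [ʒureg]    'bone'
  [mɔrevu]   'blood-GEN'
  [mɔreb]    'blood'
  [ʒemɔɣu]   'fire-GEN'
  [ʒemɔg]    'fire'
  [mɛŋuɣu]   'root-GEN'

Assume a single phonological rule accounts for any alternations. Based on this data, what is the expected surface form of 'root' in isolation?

[mɛŋug]

'fire' shows [ɣ] ~ [g] at the end of the stem ([ʒemɔɣu] vs [ʒemɔg]).
The stem 'bone' ([ʒuregu], [ʒureg]) shows [g] unchanged in both environments, so [g] cannot be basic with [ɣ] derived before the GEN suffix.
The underlying segment must be /ɣ/; voiced fricatives become stops word-finally, yielding [g] there.
From [mɛŋuɣu] the stem 'root' is /mɛŋuɣ/; word-finally this yields [mɛŋug].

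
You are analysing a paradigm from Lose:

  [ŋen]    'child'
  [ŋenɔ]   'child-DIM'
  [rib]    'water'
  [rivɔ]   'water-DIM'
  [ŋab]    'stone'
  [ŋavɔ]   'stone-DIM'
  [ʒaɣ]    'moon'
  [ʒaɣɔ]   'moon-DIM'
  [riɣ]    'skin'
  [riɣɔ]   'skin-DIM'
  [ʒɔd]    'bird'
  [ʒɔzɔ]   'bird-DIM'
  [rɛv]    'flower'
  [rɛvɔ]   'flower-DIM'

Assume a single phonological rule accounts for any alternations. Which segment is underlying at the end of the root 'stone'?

/b/

The stem for 'stone' ends in [b] in [ŋab] but [v] in [ŋavɔ].
If /v/ were underlying and a rule turned it into [b] in isolation, 'flower' would also alternate; but it has [v] in both [rɛv] and [rɛvɔ].
Therefore /b/ is basic and [v] is derived by intervocalic spirantization (voiced stops become fricatives between vowels).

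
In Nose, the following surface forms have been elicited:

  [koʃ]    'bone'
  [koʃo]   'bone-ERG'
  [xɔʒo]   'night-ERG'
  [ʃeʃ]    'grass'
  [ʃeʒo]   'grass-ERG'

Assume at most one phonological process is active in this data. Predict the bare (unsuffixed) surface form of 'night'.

[xɔʃ]

The stem for 'grass' ends in [ʃ] in [ʃeʃ] but [ʒ] in [ʃeʒo].
But 'bone' keeps [ʃ] in both environments ([koʃ], [koʃo]), so there is no rule changing /ʃ/ to [ʒ] before the ERG suffix.
The underlying segment must be /ʒ/; voiced obstruents become voiceless word-finally, yielding [ʃ] there.
The one attested form of 'night', [xɔʒo], shows underlying /xɔʒ/. Applying the same rule word-finally gives [xɔʃ].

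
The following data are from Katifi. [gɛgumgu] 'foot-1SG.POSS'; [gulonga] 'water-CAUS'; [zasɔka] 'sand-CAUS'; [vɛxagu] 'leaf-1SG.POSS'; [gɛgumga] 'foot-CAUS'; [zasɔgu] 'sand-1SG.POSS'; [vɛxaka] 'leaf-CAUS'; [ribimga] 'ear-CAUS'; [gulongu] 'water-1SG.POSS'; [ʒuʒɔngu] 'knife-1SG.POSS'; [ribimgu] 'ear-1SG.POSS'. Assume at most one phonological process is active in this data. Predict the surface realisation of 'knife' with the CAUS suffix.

[ʒuʒɔnga]

The CAUS morpheme has two allomorphs, [-ga] and [-ka].
The 1SG.POSS suffix, which begins with [g], is invariant after every stem; so [g] is not altered by any rule here.
So the underlying form is /-ka/, and voiceless stops become voiced after a nasal.
After 'knife', which ends in a nasal, the suffix surfaces as [-ga], giving [ʒuʒɔnga].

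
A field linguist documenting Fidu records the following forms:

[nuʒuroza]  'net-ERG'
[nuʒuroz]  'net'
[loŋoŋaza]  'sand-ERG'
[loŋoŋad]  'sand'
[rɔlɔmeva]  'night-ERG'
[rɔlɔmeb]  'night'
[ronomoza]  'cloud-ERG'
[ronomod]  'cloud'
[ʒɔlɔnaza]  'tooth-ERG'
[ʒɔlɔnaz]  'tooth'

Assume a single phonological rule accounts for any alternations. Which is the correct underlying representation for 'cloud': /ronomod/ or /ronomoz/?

/ronomod/

In [ronomoza] and [ronomod] the final segment of 'cloud' alternates: [z] ~ [d].
But 'tooth' keeps [z] in both environments ([ʒɔlɔnaza], [ʒɔlɔnaz]), so there is no rule changing /z/ to [d] in isolation.
The underlying segment must be /d/; voiced stops become fricatives between vowels, yielding [z] there.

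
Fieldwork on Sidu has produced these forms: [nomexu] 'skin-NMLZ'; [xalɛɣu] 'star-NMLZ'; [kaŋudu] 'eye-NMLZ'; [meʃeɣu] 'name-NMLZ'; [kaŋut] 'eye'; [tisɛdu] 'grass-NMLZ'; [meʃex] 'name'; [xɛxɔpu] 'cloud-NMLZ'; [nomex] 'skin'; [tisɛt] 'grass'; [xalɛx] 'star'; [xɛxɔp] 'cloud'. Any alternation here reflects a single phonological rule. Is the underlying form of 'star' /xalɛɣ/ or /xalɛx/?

/xalɛɣ/

The root 'star' surfaces as [xalɛɣu] and [xalɛx], with a stem-final [ɣ] ~ [x] alternation.
Compare 'skin', with invariant [x] in [nomexu] and [nomex]: an analysis with underlying /x/ and a rule producing [ɣ] before the NMLZ suffix would wrongly predict alternation here too.
The alternation reflects word-final obstruent devoicing: voiced obstruents become voiceless word-finally. /ɣ/ is underlying.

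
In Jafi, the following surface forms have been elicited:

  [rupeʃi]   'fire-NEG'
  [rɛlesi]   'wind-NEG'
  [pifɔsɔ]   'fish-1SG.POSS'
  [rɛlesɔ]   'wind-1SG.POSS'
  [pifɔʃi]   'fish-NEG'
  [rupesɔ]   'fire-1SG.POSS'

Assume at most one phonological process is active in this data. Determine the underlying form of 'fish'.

'fish' shows [ʃ] ~ [s] at the end of the stem ([pifɔʃi] vs [pifɔsɔ]).
But 'wind' keeps [s] in both environments ([rɛlesi], [rɛlesɔ]), so there is no rule changing /s/ to [ʃ] before the NEG suffix.
Therefore /ʃ/ is basic and [s] is derived by depalatalization (palato-alveolar /ʃ/ becomes [s] when no front vowel follows).
Hence 'fish' is /pifɔʃ/ underlyingly.

/pifɔʃ/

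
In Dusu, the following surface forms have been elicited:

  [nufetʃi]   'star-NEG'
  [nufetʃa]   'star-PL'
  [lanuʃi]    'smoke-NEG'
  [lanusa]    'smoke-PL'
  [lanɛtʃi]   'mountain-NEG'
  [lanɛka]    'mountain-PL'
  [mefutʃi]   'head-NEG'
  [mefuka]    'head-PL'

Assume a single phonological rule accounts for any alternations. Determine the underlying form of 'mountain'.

'mountain' shows [tʃ] ~ [k] at the end of the stem ([lanɛtʃi] vs [lanɛka]).
If /tʃ/ were underlying and a rule turned it into [k] before the PL suffix, 'star' would also alternate; but it has [tʃ] in both [nufetʃi] and [nufetʃa].
The underlying segment must be /k/; /k/ and /s/ become palato-alveolar [tʃ] and [ʃ] before a front vowel, yielding [tʃ] there.
Hence 'mountain' is /lanɛk/ underlyingly.

/lanɛk/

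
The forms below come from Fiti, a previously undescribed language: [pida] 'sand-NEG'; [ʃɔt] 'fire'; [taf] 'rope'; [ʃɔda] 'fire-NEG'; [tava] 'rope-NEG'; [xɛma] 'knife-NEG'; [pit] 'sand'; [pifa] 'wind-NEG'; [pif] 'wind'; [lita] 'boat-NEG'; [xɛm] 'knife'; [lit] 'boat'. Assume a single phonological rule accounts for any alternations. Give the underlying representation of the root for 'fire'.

In [ʃɔt] and [ʃɔda] the final segment of 'fire' alternates: [t] ~ [d].
If /t/ were underlying and a rule turned it into [d] before the NEG suffix, 'boat' would also alternate; but it has [t] in both [lit] and [lita].
So /d/ is underlying, and a rule of word-final obstruent devoicing — voiced obstruents become voiceless word-finally — gives [t].
Hence 'fire' is /ʃɔd/ underlyingly.

/ʃɔd/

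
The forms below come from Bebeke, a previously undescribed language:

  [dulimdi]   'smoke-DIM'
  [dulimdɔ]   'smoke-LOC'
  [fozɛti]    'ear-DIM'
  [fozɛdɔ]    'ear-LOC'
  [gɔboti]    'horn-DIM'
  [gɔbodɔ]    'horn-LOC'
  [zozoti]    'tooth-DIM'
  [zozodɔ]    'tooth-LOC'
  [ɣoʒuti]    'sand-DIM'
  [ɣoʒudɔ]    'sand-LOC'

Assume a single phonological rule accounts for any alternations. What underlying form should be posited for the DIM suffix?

The DIM morpheme has two allomorphs, [-di] and [-ti].
The LOC suffix, which begins with [d], is invariant after every stem; so [d] is not altered by any rule here.
So the underlying form is /-ti/, and voiceless stops become voiced after a nasal.

/-ti/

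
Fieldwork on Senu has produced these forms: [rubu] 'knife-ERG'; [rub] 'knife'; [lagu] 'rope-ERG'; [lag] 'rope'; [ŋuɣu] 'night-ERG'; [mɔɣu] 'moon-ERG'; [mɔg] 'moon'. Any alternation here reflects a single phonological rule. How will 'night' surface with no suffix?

The stem for 'moon' ends in [ɣ] in [mɔɣu] but [g] in [mɔg].
The stem 'rope' ([lagu], [lag]) shows [g] unchanged in both environments, so [g] cannot be basic with [ɣ] derived before the ERG suffix.
So /ɣ/ is underlying, and a rule of word-final hardening — voiced fricatives become stops word-finally — gives [g].
From [ŋuɣu] the stem 'night' is /ŋuɣ/; word-finally this yields [ŋug].

[ŋug]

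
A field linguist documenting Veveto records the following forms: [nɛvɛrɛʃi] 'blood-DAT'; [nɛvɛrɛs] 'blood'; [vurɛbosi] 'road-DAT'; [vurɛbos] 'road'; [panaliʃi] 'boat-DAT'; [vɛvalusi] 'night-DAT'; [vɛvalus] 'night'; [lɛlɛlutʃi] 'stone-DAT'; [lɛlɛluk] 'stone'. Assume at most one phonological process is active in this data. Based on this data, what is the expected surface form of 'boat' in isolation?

[panalis]

The stem for 'blood' ends in [ʃ] in [nɛvɛrɛʃi] but [s] in [nɛvɛrɛs].
But 'road' keeps [s] in both environments ([vurɛbosi], [vurɛbos]), so there is no rule changing /s/ to [ʃ] before the DAT suffix.
Therefore /ʃ/ is basic and [s] is derived by depalatalization (palato-alveolar /tʃ/ and /ʃ/ become [k] and [s] when no front vowel follows).
From [panaliʃi] the stem 'boat' is /panaliʃ/; when no front vowel follows this yields [panalis].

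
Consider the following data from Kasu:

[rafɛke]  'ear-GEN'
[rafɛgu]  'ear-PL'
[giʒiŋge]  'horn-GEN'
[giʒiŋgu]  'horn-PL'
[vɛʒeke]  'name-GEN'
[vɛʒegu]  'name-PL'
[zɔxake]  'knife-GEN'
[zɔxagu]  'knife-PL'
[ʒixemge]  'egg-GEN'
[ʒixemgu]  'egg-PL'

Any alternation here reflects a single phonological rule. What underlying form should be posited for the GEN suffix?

/-ke/

The GEN suffix surfaces as [-ge] and [-ke], depending on the final segment of the stem.
By contrast the PL suffix keeps its initial [g] throughout — that segment must be underlying.
The GEN suffix is therefore /-ke/ underlyingly, with post-nasal voicing: voiceless stops become voiced after a nasal.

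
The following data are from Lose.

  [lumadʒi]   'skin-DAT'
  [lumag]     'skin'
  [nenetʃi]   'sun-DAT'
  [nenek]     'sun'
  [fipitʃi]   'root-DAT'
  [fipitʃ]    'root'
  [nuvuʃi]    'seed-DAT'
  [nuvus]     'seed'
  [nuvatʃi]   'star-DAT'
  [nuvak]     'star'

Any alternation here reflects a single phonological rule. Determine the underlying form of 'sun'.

/nenek/

The root 'sun' surfaces as [nenetʃi] and [nenek], with a stem-final [tʃ] ~ [k] alternation.
The stem 'root' ([fipitʃi], [fipitʃ]) shows [tʃ] unchanged in both environments, so [tʃ] cannot be basic with [k] derived in isolation.
Therefore /k/ is basic and [tʃ] is derived by palatalization before a front vowel (/k/, /g/ and /s/ become palato-alveolar [tʃ], [dʒ] and [ʃ] before a front vowel).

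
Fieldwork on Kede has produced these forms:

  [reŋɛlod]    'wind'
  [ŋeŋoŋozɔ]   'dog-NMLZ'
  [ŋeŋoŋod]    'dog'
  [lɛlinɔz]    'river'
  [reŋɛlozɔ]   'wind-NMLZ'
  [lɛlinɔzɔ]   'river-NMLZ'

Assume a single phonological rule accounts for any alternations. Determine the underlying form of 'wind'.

/reŋɛlod/

The stem for 'wind' ends in [z] in [reŋɛlozɔ] but [d] in [reŋɛlod].
If /z/ were underlying and a rule turned it into [d] in isolation, 'river' would also alternate; but it has [z] in both [lɛlinɔzɔ] and [lɛlinɔz].
Therefore /d/ is basic and [z] is derived by intervocalic spirantization (voiced stops become fricatives between vowels).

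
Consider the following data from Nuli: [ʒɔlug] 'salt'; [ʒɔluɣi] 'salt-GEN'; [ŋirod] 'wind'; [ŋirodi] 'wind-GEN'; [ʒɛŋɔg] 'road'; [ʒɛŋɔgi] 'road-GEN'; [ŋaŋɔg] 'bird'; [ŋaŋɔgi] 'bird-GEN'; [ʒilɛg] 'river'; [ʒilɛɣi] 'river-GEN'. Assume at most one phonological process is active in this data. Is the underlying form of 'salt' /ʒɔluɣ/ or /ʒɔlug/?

/ʒɔluɣ/

In [ʒɔlug] and [ʒɔluɣi] the final segment of 'salt' alternates: [g] ~ [ɣ].
Compare 'bird', with invariant [g] in [ŋaŋɔg] and [ŋaŋɔgi]: an analysis with underlying /g/ and a rule producing [ɣ] before the GEN suffix would wrongly predict alternation here too.
The alternation reflects word-final hardening: voiced fricatives become stops word-finally. /ɣ/ is underlying.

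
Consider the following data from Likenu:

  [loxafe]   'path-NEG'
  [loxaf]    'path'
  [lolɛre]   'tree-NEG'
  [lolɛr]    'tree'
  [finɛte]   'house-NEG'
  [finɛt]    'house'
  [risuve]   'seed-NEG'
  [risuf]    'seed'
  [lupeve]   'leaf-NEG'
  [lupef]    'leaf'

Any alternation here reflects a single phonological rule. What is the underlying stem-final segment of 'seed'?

'seed' shows [v] ~ [f] at the end of the stem ([risuve] vs [risuf]).
Compare 'path', with invariant [f] in [loxafe] and [loxaf]: an analysis with underlying /f/ and a rule producing [v] before the NEG suffix would wrongly predict alternation here too.
Therefore /v/ is basic and [f] is derived by word-final obstruent devoicing (voiced obstruents become voiceless word-finally).

/v/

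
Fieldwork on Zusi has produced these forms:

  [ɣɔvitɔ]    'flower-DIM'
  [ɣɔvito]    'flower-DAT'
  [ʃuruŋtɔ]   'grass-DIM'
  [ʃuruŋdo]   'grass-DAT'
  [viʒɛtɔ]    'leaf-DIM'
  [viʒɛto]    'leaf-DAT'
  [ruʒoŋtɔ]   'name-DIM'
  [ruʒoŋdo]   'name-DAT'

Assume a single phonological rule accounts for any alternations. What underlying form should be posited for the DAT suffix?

The DAT morpheme has two allomorphs, [-do] and [-to].
The DIM suffix, which begins with [t], is invariant after every stem; so [t] is not altered by any rule here.
So the underlying form is /-do/, and voiced stops become voiceless after a vowel.

/-do/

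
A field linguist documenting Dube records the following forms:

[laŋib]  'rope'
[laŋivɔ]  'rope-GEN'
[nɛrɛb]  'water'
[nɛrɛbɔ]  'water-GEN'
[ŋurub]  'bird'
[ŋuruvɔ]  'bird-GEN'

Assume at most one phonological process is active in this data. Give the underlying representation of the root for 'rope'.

In [laŋib] and [laŋivɔ] the final segment of 'rope' alternates: [b] ~ [v].
If /b/ were underlying and a rule turned it into [v] before the GEN suffix, 'water' would also alternate; but it has [b] in both [nɛrɛb] and [nɛrɛbɔ].
So /v/ is underlying, and a rule of word-final hardening — voiced fricatives become stops word-finally — gives [b].

/laŋiv/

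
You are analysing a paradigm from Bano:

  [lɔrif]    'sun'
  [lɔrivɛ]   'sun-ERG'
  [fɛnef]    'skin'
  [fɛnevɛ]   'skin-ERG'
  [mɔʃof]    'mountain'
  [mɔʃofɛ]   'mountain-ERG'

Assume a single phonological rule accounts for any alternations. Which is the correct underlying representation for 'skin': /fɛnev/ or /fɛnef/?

/fɛnev/

'skin' shows [f] ~ [v] at the end of the stem ([fɛnef] vs [fɛnevɛ]).
But 'mountain' keeps [f] in both environments ([mɔʃof], [mɔʃofɛ]), so there is no rule changing /f/ to [v] before the ERG suffix.
So /v/ is underlying, and a rule of word-final obstruent devoicing — voiced obstruents become voiceless word-finally — gives [f].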